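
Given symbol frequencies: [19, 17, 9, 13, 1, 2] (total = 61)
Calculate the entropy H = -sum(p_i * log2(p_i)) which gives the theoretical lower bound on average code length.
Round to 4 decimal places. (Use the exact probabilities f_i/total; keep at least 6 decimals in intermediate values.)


Per-symbol terms -p_i * log2(p_i) with p_i = f_i/61:
  p = 19/61 = 0.311475: log2(p) = -1.682810, -p*log2(p) = 0.524154
  p = 17/61 = 0.278689: log2(p) = -1.843274, -p*log2(p) = 0.513699
  p = 9/61 = 0.147541: log2(p) = -2.760812, -p*log2(p) = 0.407333
  p = 13/61 = 0.213115: log2(p) = -2.230298, -p*log2(p) = 0.475309
  p = 1/61 = 0.016393: log2(p) = -5.930737, -p*log2(p) = 0.097225
  p = 2/61 = 0.032787: log2(p) = -4.930737, -p*log2(p) = 0.161664
H = 0.524154 + 0.513699 + 0.407333 + 0.475309 + 0.097225 + 0.161664 = 2.179384

H = 2.1794 bits/symbol


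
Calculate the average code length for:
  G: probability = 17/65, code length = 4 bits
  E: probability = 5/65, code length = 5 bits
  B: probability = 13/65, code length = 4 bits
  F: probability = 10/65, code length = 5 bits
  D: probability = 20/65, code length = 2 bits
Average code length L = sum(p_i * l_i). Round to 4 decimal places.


Weighted contributions p_i * l_i:
  G: (17/65) * 4 = 68/65
  E: (5/65) * 5 = 25/65
  B: (13/65) * 4 = 52/65
  F: (10/65) * 5 = 50/65
  D: (20/65) * 2 = 40/65
Sum = (68 + 25 + 52 + 50 + 40)/65 = 235/65

L = 235/65 = 3.6154 bits/symbol


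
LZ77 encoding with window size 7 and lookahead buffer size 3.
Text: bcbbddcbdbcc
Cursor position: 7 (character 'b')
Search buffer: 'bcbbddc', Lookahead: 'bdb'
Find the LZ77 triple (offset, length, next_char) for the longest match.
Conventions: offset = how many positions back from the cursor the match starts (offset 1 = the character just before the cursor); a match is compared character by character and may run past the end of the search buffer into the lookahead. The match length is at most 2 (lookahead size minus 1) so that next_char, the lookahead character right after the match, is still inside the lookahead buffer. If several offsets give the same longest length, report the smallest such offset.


Try each offset into the search buffer:
  offset=1 (pos 6, char 'c'): match length 0
  offset=2 (pos 5, char 'd'): match length 0
  offset=3 (pos 4, char 'd'): match length 0
  offset=4 (pos 3, char 'b'): match length 2
  offset=5 (pos 2, char 'b'): match length 1
  offset=6 (pos 1, char 'c'): match length 0
  offset=7 (pos 0, char 'b'): match length 1
Longest match has length 2 at offset 4.
next_char = character at position 7 + 2 = 9 -> 'b'

Best match: offset=4, length=2 (matching 'bd' starting at position 3)
LZ77 triple: (4, 2, 'b')


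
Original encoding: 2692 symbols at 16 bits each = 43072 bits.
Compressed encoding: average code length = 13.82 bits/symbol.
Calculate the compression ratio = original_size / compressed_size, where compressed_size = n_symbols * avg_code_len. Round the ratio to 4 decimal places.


original_size = n_symbols * orig_bits = 2692 * 16 = 43072 bits
compressed_size = n_symbols * avg_code_len = 2692 * 13.82 = 37203.44 bits
ratio = original_size / compressed_size = 43072 / 37203.44 = 1.1577

Compression ratio = 1.1577


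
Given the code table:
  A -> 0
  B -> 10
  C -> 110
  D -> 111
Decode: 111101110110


Decoding:
111 -> D
10 -> B
111 -> D
0 -> A
110 -> C


Result: DBDAC


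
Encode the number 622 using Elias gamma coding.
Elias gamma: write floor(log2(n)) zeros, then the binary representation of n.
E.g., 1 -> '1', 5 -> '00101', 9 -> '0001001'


num_bits = floor(log2(622)) + 1 = 10
leading_zeros = num_bits - 1 = 9
binary(622) = 1001101110

Elias gamma(622) = '000000000' + '1001101110' = 0000000001001101110 (19 bits)


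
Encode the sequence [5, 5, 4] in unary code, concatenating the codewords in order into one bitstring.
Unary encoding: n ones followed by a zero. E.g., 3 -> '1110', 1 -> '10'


Encode each number as n ones followed by a terminating 0:
  5 -> 111110 (6 bits)
  5 -> 111110 (6 bits)
  4 -> 11110 (5 bits)
Total length = 6 + 6 + 5 = 17 bits.

Unary([5, 5, 4]) = 11111011111011110 (17 bits)


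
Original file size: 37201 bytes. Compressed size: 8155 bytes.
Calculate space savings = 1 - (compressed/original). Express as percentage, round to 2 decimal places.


ratio = compressed/original = 8155/37201 = 0.219215
savings = 1 - ratio = 1 - 0.219215 = 0.780785
as a percentage: 0.780785 * 100 = 78.08%

Space savings = 1 - 8155/37201 = 78.08%


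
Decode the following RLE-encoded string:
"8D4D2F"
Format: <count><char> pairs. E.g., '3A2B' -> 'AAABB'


Expanding each <count><char> pair:
  8D -> 'DDDDDDDD'
  4D -> 'DDDD'
  2F -> 'FF'

Decoded = DDDDDDDDDDDDFF


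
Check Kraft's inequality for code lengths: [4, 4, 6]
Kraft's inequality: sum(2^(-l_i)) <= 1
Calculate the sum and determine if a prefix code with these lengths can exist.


Sum = 2^(-4) + 2^(-4) + 2^(-6)
    = 0.0625 + 0.0625 + 0.015625
    = 9/64 = 0.140625
Since 0.140625 <= 1, Kraft's inequality IS satisfied.
A prefix code with these lengths CAN exist.

Kraft sum = 0.140625. Satisfied.


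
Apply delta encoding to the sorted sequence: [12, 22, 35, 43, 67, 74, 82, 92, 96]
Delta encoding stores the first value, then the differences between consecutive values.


First value: 12
Deltas:
  22 - 12 = 10
  35 - 22 = 13
  43 - 35 = 8
  67 - 43 = 24
  74 - 67 = 7
  82 - 74 = 8
  92 - 82 = 10
  96 - 92 = 4


Delta encoded: [12, 10, 13, 8, 24, 7, 8, 10, 4]


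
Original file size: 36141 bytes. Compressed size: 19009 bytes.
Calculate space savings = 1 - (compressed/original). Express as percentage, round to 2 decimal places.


ratio = compressed/original = 19009/36141 = 0.525968
savings = 1 - ratio = 1 - 0.525968 = 0.474032
as a percentage: 0.474032 * 100 = 47.4%

Space savings = 1 - 19009/36141 = 47.4%


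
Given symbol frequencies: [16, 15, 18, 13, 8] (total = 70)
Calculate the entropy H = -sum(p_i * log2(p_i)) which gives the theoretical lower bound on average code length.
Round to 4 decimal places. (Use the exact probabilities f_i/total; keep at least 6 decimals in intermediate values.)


Per-symbol terms -p_i * log2(p_i) with p_i = f_i/70:
  p = 16/70 = 0.228571: log2(p) = -2.129283, -p*log2(p) = 0.486693
  p = 15/70 = 0.214286: log2(p) = -2.222392, -p*log2(p) = 0.476227
  p = 18/70 = 0.257143: log2(p) = -1.959358, -p*log2(p) = 0.503835
  p = 13/70 = 0.185714: log2(p) = -2.428843, -p*log2(p) = 0.451071
  p = 8/70 = 0.114286: log2(p) = -3.129283, -p*log2(p) = 0.357632
H = 0.486693 + 0.476227 + 0.503835 + 0.451071 + 0.357632 = 2.275458

H = 2.2755 bits/symbol


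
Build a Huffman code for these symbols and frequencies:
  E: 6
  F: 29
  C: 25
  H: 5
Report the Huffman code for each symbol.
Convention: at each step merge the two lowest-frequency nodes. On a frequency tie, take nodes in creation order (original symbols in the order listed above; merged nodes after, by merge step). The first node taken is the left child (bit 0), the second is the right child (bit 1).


Huffman tree construction:
Step 1: Merge H(5) + E(6) = 11
Step 2: Merge (H+E)(11) + C(25) = 36
Step 3: Merge F(29) + ((H+E)+C)(36) = 65
Read each symbol's code off the tree from the root (left child = 0, right child = 1).

Codes:
  E: 101 (length 3)
  F: 0 (length 1)
  C: 11 (length 2)
  H: 100 (length 3)
Average code length: 112/65 = 1.7231 bits/symbol


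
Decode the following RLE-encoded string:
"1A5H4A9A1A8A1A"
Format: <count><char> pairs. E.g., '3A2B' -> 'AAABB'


Expanding each <count><char> pair:
  1A -> 'A'
  5H -> 'HHHHH'
  4A -> 'AAAA'
  9A -> 'AAAAAAAAA'
  1A -> 'A'
  8A -> 'AAAAAAAA'
  1A -> 'A'

Decoded = AHHHHHAAAAAAAAAAAAAAAAAAAAAAA


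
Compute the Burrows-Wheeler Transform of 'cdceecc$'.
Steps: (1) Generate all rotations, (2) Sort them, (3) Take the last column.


Rotations (sorted):
  0: $cdceecc -> last char: c
  1: c$cdceec -> last char: c
  2: cc$cdcee -> last char: e
  3: cdceecc$ -> last char: $
  4: ceecc$cd -> last char: d
  5: dceecc$c -> last char: c
  6: ecc$cdce -> last char: e
  7: eecc$cdc -> last char: c


BWT = cce$dcec


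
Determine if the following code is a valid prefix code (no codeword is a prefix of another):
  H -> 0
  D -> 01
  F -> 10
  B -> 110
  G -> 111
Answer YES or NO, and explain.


Checking each pair (does one codeword prefix another?):
  H='0' vs D='01': prefix -- VIOLATION

NO -- this is NOT a valid prefix code. H (0) is a prefix of D (01).


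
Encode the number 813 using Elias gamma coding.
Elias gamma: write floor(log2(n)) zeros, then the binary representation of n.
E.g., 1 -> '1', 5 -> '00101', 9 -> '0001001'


num_bits = floor(log2(813)) + 1 = 10
leading_zeros = num_bits - 1 = 9
binary(813) = 1100101101

Elias gamma(813) = '000000000' + '1100101101' = 0000000001100101101 (19 bits)


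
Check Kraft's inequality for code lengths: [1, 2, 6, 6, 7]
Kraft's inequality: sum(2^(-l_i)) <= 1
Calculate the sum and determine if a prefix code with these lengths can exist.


Sum = 2^(-1) + 2^(-2) + 2^(-6) + 2^(-6) + 2^(-7)
    = 0.5 + 0.25 + 0.015625 + 0.015625 + 0.0078125
    = 101/128 = 0.7890625
Since 0.7890625 <= 1, Kraft's inequality IS satisfied.
A prefix code with these lengths CAN exist.

Kraft sum = 0.7890625. Satisfied.


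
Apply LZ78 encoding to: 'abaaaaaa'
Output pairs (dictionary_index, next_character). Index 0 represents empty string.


LZ78 encoding steps:
Dictionary: {0: ''}
Step 1: w='' (idx 0), next='a' -> output (0, 'a'), add 'a' as idx 1
Step 2: w='' (idx 0), next='b' -> output (0, 'b'), add 'b' as idx 2
Step 3: w='a' (idx 1), next='a' -> output (1, 'a'), add 'aa' as idx 3
Step 4: w='aa' (idx 3), next='a' -> output (3, 'a'), add 'aaa' as idx 4
Step 5: w='a' (idx 1), end of input -> output (1, '')


Encoded: [(0, 'a'), (0, 'b'), (1, 'a'), (3, 'a'), (1, '')]


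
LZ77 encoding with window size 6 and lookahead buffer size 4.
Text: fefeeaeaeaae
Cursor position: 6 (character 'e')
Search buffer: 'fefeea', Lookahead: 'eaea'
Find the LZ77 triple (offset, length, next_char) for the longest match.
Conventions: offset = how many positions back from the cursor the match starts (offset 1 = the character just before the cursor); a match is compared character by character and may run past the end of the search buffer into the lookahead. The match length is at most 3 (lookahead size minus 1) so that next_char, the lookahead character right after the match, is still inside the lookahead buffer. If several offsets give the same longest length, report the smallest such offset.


Try each offset into the search buffer:
  offset=1 (pos 5, char 'a'): match length 0
  offset=2 (pos 4, char 'e'): match length 3
  offset=3 (pos 3, char 'e'): match length 1
  offset=4 (pos 2, char 'f'): match length 0
  offset=5 (pos 1, char 'e'): match length 1
  offset=6 (pos 0, char 'f'): match length 0
Longest match has length 3 at offset 2.
next_char = character at position 6 + 3 = 9 -> 'a'

Best match: offset=2, length=3 (matching 'eae' starting at position 4)
LZ77 triple: (2, 3, 'a')


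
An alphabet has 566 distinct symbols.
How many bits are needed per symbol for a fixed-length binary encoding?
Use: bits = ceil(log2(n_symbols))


log2(566) = 9.1447
Bracket: 2^9 = 512 < 566 <= 2^10 = 1024
So ceil(log2(566)) = 10

bits = ceil(log2(566)) = ceil(9.1447) = 10 bits


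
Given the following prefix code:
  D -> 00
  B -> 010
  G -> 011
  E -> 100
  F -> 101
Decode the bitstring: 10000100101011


Decoding step by step:
Bits 100 -> E
Bits 00 -> D
Bits 100 -> E
Bits 101 -> F
Bits 011 -> G


Decoded message: EDEFG


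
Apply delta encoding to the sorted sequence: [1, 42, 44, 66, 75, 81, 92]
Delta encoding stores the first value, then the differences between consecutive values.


First value: 1
Deltas:
  42 - 1 = 41
  44 - 42 = 2
  66 - 44 = 22
  75 - 66 = 9
  81 - 75 = 6
  92 - 81 = 11


Delta encoded: [1, 41, 2, 22, 9, 6, 11]


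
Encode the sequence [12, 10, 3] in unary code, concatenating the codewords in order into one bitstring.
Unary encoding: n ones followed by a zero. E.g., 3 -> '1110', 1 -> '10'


Encode each number as n ones followed by a terminating 0:
  12 -> 1111111111110 (13 bits)
  10 -> 11111111110 (11 bits)
  3 -> 1110 (4 bits)
Total length = 13 + 11 + 4 = 28 bits.

Unary([12, 10, 3]) = 1111111111110111111111101110 (28 bits)


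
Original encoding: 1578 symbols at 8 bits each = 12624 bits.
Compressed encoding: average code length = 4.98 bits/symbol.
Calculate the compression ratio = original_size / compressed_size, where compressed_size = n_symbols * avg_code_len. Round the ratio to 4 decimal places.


original_size = n_symbols * orig_bits = 1578 * 8 = 12624 bits
compressed_size = n_symbols * avg_code_len = 1578 * 4.98 = 7858.44 bits
ratio = original_size / compressed_size = 12624 / 7858.44 = 1.6064

Compression ratio = 1.6064


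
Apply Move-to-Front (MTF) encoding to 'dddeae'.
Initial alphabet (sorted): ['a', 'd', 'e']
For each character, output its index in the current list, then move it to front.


MTF encoding:
'd': index 1 in ['a', 'd', 'e'] -> ['d', 'a', 'e']
'd': index 0 in ['d', 'a', 'e'] -> ['d', 'a', 'e']
'd': index 0 in ['d', 'a', 'e'] -> ['d', 'a', 'e']
'e': index 2 in ['d', 'a', 'e'] -> ['e', 'd', 'a']
'a': index 2 in ['e', 'd', 'a'] -> ['a', 'e', 'd']
'e': index 1 in ['a', 'e', 'd'] -> ['e', 'a', 'd']


Output: [1, 0, 0, 2, 2, 1]


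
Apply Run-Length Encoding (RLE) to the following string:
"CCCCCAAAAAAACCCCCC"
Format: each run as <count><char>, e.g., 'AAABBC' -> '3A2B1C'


Scanning runs left to right:
  i=0: run of 'C' x 5 -> '5C'
  i=5: run of 'A' x 7 -> '7A'
  i=12: run of 'C' x 6 -> '6C'

RLE = 5C7A6C


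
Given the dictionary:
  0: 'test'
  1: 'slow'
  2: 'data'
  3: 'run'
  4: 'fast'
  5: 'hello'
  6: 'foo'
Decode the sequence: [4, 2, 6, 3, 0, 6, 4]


Look up each index in the dictionary:
  4 -> 'fast'
  2 -> 'data'
  6 -> 'foo'
  3 -> 'run'
  0 -> 'test'
  6 -> 'foo'
  4 -> 'fast'

Decoded: "fast data foo run test foo fast"


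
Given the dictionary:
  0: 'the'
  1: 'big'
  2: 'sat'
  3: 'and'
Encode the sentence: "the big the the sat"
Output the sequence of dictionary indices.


Look up each word in the dictionary:
  'the' -> 0
  'big' -> 1
  'the' -> 0
  'the' -> 0
  'sat' -> 2

Encoded: [0, 1, 0, 0, 2]


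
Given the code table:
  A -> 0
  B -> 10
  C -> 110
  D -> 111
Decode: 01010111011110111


Decoding:
0 -> A
10 -> B
10 -> B
111 -> D
0 -> A
111 -> D
10 -> B
111 -> D


Result: ABBDADBD


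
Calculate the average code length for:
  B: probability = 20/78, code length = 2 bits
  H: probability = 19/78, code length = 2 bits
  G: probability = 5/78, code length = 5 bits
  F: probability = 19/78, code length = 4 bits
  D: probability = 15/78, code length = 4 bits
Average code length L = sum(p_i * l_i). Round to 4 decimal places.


Weighted contributions p_i * l_i:
  B: (20/78) * 2 = 40/78
  H: (19/78) * 2 = 38/78
  G: (5/78) * 5 = 25/78
  F: (19/78) * 4 = 76/78
  D: (15/78) * 4 = 60/78
Sum = (40 + 38 + 25 + 76 + 60)/78 = 239/78

L = 239/78 = 3.0641 bits/symbol


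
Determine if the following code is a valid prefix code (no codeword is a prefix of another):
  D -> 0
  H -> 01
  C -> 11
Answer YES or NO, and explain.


Checking each pair (does one codeword prefix another?):
  D='0' vs H='01': prefix -- VIOLATION

NO -- this is NOT a valid prefix code. D (0) is a prefix of H (01).


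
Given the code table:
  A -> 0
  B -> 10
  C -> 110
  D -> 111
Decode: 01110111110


Decoding:
0 -> A
111 -> D
0 -> A
111 -> D
110 -> C


Result: ADADC


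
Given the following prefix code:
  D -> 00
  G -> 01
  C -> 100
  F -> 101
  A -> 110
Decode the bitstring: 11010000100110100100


Decoding step by step:
Bits 110 -> A
Bits 100 -> C
Bits 00 -> D
Bits 100 -> C
Bits 110 -> A
Bits 100 -> C
Bits 100 -> C


Decoded message: ACDCACC


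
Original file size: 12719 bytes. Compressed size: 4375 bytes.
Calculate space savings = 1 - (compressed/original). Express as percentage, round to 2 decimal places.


ratio = compressed/original = 4375/12719 = 0.343974
savings = 1 - ratio = 1 - 0.343974 = 0.656026
as a percentage: 0.656026 * 100 = 65.6%

Space savings = 1 - 4375/12719 = 65.6%


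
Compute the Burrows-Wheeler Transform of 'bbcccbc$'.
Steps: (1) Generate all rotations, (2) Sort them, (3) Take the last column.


Rotations (sorted):
  0: $bbcccbc -> last char: c
  1: bbcccbc$ -> last char: $
  2: bc$bbccc -> last char: c
  3: bcccbc$b -> last char: b
  4: c$bbcccb -> last char: b
  5: cbc$bbcc -> last char: c
  6: ccbc$bbc -> last char: c
  7: cccbc$bb -> last char: b


BWT = c$cbbccb


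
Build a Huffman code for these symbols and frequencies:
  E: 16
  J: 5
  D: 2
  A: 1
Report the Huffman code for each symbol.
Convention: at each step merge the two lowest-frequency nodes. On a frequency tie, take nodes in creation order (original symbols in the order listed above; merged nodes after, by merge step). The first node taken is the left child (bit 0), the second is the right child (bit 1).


Huffman tree construction:
Step 1: Merge A(1) + D(2) = 3
Step 2: Merge (A+D)(3) + J(5) = 8
Step 3: Merge ((A+D)+J)(8) + E(16) = 24
Read each symbol's code off the tree from the root (left child = 0, right child = 1).

Codes:
  E: 1 (length 1)
  J: 01 (length 2)
  D: 001 (length 3)
  A: 000 (length 3)
Average code length: 35/24 = 1.4583 bits/symbol


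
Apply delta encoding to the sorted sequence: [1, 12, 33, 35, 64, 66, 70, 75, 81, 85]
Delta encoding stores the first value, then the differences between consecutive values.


First value: 1
Deltas:
  12 - 1 = 11
  33 - 12 = 21
  35 - 33 = 2
  64 - 35 = 29
  66 - 64 = 2
  70 - 66 = 4
  75 - 70 = 5
  81 - 75 = 6
  85 - 81 = 4


Delta encoded: [1, 11, 21, 2, 29, 2, 4, 5, 6, 4]


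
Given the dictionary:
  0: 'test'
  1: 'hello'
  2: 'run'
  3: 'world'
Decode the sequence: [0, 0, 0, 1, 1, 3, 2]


Look up each index in the dictionary:
  0 -> 'test'
  0 -> 'test'
  0 -> 'test'
  1 -> 'hello'
  1 -> 'hello'
  3 -> 'world'
  2 -> 'run'

Decoded: "test test test hello hello world run"


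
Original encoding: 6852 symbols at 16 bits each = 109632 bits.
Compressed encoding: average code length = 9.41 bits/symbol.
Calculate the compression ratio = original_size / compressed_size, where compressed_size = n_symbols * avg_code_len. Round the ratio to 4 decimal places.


original_size = n_symbols * orig_bits = 6852 * 16 = 109632 bits
compressed_size = n_symbols * avg_code_len = 6852 * 9.41 = 64477.32 bits
ratio = original_size / compressed_size = 109632 / 64477.32 = 1.7003

Compression ratio = 1.7003


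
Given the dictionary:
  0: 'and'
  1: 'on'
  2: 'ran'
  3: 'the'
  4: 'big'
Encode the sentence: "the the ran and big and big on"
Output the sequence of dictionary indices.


Look up each word in the dictionary:
  'the' -> 3
  'the' -> 3
  'ran' -> 2
  'and' -> 0
  'big' -> 4
  'and' -> 0
  'big' -> 4
  'on' -> 1

Encoded: [3, 3, 2, 0, 4, 0, 4, 1]


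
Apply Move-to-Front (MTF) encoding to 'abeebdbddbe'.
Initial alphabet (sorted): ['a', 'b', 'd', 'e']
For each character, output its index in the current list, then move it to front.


MTF encoding:
'a': index 0 in ['a', 'b', 'd', 'e'] -> ['a', 'b', 'd', 'e']
'b': index 1 in ['a', 'b', 'd', 'e'] -> ['b', 'a', 'd', 'e']
'e': index 3 in ['b', 'a', 'd', 'e'] -> ['e', 'b', 'a', 'd']
'e': index 0 in ['e', 'b', 'a', 'd'] -> ['e', 'b', 'a', 'd']
'b': index 1 in ['e', 'b', 'a', 'd'] -> ['b', 'e', 'a', 'd']
'd': index 3 in ['b', 'e', 'a', 'd'] -> ['d', 'b', 'e', 'a']
'b': index 1 in ['d', 'b', 'e', 'a'] -> ['b', 'd', 'e', 'a']
'd': index 1 in ['b', 'd', 'e', 'a'] -> ['d', 'b', 'e', 'a']
'd': index 0 in ['d', 'b', 'e', 'a'] -> ['d', 'b', 'e', 'a']
'b': index 1 in ['d', 'b', 'e', 'a'] -> ['b', 'd', 'e', 'a']
'e': index 2 in ['b', 'd', 'e', 'a'] -> ['e', 'b', 'd', 'a']


Output: [0, 1, 3, 0, 1, 3, 1, 1, 0, 1, 2]


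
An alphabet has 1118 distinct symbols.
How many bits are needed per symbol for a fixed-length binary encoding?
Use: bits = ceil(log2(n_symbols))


log2(1118) = 10.1267
Bracket: 2^10 = 1024 < 1118 <= 2^11 = 2048
So ceil(log2(1118)) = 11

bits = ceil(log2(1118)) = ceil(10.1267) = 11 bits


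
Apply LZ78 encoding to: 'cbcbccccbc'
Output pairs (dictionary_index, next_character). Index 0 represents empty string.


LZ78 encoding steps:
Dictionary: {0: ''}
Step 1: w='' (idx 0), next='c' -> output (0, 'c'), add 'c' as idx 1
Step 2: w='' (idx 0), next='b' -> output (0, 'b'), add 'b' as idx 2
Step 3: w='c' (idx 1), next='b' -> output (1, 'b'), add 'cb' as idx 3
Step 4: w='c' (idx 1), next='c' -> output (1, 'c'), add 'cc' as idx 4
Step 5: w='cc' (idx 4), next='b' -> output (4, 'b'), add 'ccb' as idx 5
Step 6: w='c' (idx 1), end of input -> output (1, '')


Encoded: [(0, 'c'), (0, 'b'), (1, 'b'), (1, 'c'), (4, 'b'), (1, '')]


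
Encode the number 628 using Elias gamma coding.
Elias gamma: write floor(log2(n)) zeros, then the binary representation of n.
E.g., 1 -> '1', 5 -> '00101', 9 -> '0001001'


num_bits = floor(log2(628)) + 1 = 10
leading_zeros = num_bits - 1 = 9
binary(628) = 1001110100

Elias gamma(628) = '000000000' + '1001110100' = 0000000001001110100 (19 bits)


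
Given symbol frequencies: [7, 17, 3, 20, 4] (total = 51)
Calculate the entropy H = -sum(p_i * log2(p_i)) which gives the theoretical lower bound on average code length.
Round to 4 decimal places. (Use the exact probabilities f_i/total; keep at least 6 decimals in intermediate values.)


Per-symbol terms -p_i * log2(p_i) with p_i = f_i/51:
  p = 7/51 = 0.137255: log2(p) = -2.865070, -p*log2(p) = 0.393245
  p = 17/51 = 0.333333: log2(p) = -1.584963, -p*log2(p) = 0.528321
  p = 3/51 = 0.058824: log2(p) = -4.087463, -p*log2(p) = 0.240439
  p = 20/51 = 0.392157: log2(p) = -1.350497, -p*log2(p) = 0.529607
  p = 4/51 = 0.078431: log2(p) = -3.672425, -p*log2(p) = 0.288033
H = 0.393245 + 0.528321 + 0.240439 + 0.529607 + 0.288033 = 1.979645

H = 1.9796 bits/symbol


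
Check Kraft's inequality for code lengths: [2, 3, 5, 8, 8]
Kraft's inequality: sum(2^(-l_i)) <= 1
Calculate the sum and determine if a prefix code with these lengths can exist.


Sum = 2^(-2) + 2^(-3) + 2^(-5) + 2^(-8) + 2^(-8)
    = 0.25 + 0.125 + 0.03125 + 0.00390625 + 0.00390625
    = 106/256 = 0.4140625
Since 0.4140625 <= 1, Kraft's inequality IS satisfied.
A prefix code with these lengths CAN exist.

Kraft sum = 0.4140625. Satisfied.


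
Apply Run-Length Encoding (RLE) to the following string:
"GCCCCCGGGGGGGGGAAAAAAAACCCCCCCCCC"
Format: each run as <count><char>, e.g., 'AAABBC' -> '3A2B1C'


Scanning runs left to right:
  i=0: run of 'G' x 1 -> '1G'
  i=1: run of 'C' x 5 -> '5C'
  i=6: run of 'G' x 9 -> '9G'
  i=15: run of 'A' x 8 -> '8A'
  i=23: run of 'C' x 10 -> '10C'

RLE = 1G5C9G8A10C


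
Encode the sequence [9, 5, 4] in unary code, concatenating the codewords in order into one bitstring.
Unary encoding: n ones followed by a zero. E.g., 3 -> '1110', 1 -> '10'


Encode each number as n ones followed by a terminating 0:
  9 -> 1111111110 (10 bits)
  5 -> 111110 (6 bits)
  4 -> 11110 (5 bits)
Total length = 10 + 6 + 5 = 21 bits.

Unary([9, 5, 4]) = 111111111011111011110 (21 bits)


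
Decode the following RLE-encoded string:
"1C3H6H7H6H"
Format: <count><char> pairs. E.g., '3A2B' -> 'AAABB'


Expanding each <count><char> pair:
  1C -> 'C'
  3H -> 'HHH'
  6H -> 'HHHHHH'
  7H -> 'HHHHHHH'
  6H -> 'HHHHHH'

Decoded = CHHHHHHHHHHHHHHHHHHHHHH


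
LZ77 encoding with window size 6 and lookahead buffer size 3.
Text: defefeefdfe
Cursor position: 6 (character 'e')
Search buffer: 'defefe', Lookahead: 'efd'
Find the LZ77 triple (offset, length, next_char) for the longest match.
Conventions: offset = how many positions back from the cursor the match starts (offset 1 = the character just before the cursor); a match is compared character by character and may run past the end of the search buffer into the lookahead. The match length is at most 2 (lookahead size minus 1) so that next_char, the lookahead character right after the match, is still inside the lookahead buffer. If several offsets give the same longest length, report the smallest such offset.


Try each offset into the search buffer:
  offset=1 (pos 5, char 'e'): match length 1
  offset=2 (pos 4, char 'f'): match length 0
  offset=3 (pos 3, char 'e'): match length 2
  offset=4 (pos 2, char 'f'): match length 0
  offset=5 (pos 1, char 'e'): match length 2
  offset=6 (pos 0, char 'd'): match length 0
Longest match has length 2, found at offsets 3, 5; take the smallest, offset 3.
next_char = character at position 6 + 2 = 8 -> 'd'

Best match: offset=3, length=2 (matching 'ef' starting at position 3)
LZ77 triple: (3, 2, 'd')


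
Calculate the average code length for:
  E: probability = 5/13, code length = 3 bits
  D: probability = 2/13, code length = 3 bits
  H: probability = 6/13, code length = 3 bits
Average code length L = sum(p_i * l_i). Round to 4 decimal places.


Weighted contributions p_i * l_i:
  E: (5/13) * 3 = 15/13
  D: (2/13) * 3 = 6/13
  H: (6/13) * 3 = 18/13
Sum = (15 + 6 + 18)/13 = 39/13

L = 39/13 = 3.0000 bits/symbol


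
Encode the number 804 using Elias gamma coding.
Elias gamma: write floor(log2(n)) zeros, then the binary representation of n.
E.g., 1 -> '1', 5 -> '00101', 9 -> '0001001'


num_bits = floor(log2(804)) + 1 = 10
leading_zeros = num_bits - 1 = 9
binary(804) = 1100100100

Elias gamma(804) = '000000000' + '1100100100' = 0000000001100100100 (19 bits)


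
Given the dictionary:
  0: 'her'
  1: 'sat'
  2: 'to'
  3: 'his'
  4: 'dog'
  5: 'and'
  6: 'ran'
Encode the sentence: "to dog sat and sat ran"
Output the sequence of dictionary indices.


Look up each word in the dictionary:
  'to' -> 2
  'dog' -> 4
  'sat' -> 1
  'and' -> 5
  'sat' -> 1
  'ran' -> 6

Encoded: [2, 4, 1, 5, 1, 6]


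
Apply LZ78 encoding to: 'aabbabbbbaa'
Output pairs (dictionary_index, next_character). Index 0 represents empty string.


LZ78 encoding steps:
Dictionary: {0: ''}
Step 1: w='' (idx 0), next='a' -> output (0, 'a'), add 'a' as idx 1
Step 2: w='a' (idx 1), next='b' -> output (1, 'b'), add 'ab' as idx 2
Step 3: w='' (idx 0), next='b' -> output (0, 'b'), add 'b' as idx 3
Step 4: w='ab' (idx 2), next='b' -> output (2, 'b'), add 'abb' as idx 4
Step 5: w='b' (idx 3), next='b' -> output (3, 'b'), add 'bb' as idx 5
Step 6: w='a' (idx 1), next='a' -> output (1, 'a'), add 'aa' as idx 6


Encoded: [(0, 'a'), (1, 'b'), (0, 'b'), (2, 'b'), (3, 'b'), (1, 'a')]


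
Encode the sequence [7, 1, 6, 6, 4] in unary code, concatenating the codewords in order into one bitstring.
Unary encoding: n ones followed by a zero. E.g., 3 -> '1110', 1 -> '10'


Encode each number as n ones followed by a terminating 0:
  7 -> 11111110 (8 bits)
  1 -> 10 (2 bits)
  6 -> 1111110 (7 bits)
  6 -> 1111110 (7 bits)
  4 -> 11110 (5 bits)
Total length = 8 + 2 + 7 + 7 + 5 = 29 bits.

Unary([7, 1, 6, 6, 4]) = 11111110101111110111111011110 (29 bits)


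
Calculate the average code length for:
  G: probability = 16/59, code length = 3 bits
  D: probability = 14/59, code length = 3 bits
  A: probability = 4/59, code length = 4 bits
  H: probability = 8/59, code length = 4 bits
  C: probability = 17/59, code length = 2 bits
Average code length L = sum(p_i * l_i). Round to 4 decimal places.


Weighted contributions p_i * l_i:
  G: (16/59) * 3 = 48/59
  D: (14/59) * 3 = 42/59
  A: (4/59) * 4 = 16/59
  H: (8/59) * 4 = 32/59
  C: (17/59) * 2 = 34/59
Sum = (48 + 42 + 16 + 32 + 34)/59 = 172/59

L = 172/59 = 2.9153 bits/symbol


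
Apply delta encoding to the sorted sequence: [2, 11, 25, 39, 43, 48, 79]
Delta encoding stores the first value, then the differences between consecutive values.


First value: 2
Deltas:
  11 - 2 = 9
  25 - 11 = 14
  39 - 25 = 14
  43 - 39 = 4
  48 - 43 = 5
  79 - 48 = 31


Delta encoded: [2, 9, 14, 14, 4, 5, 31]


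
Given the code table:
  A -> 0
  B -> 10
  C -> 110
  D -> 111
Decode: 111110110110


Decoding:
111 -> D
110 -> C
110 -> C
110 -> C


Result: DCCC


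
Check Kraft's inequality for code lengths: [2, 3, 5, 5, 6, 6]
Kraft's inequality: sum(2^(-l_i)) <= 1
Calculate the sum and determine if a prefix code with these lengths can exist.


Sum = 2^(-2) + 2^(-3) + 2^(-5) + 2^(-5) + 2^(-6) + 2^(-6)
    = 0.25 + 0.125 + 0.03125 + 0.03125 + 0.015625 + 0.015625
    = 30/64 = 0.46875
Since 0.46875 <= 1, Kraft's inequality IS satisfied.
A prefix code with these lengths CAN exist.

Kraft sum = 0.46875. Satisfied.


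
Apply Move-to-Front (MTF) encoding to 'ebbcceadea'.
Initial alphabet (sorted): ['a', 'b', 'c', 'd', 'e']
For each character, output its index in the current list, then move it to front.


MTF encoding:
'e': index 4 in ['a', 'b', 'c', 'd', 'e'] -> ['e', 'a', 'b', 'c', 'd']
'b': index 2 in ['e', 'a', 'b', 'c', 'd'] -> ['b', 'e', 'a', 'c', 'd']
'b': index 0 in ['b', 'e', 'a', 'c', 'd'] -> ['b', 'e', 'a', 'c', 'd']
'c': index 3 in ['b', 'e', 'a', 'c', 'd'] -> ['c', 'b', 'e', 'a', 'd']
'c': index 0 in ['c', 'b', 'e', 'a', 'd'] -> ['c', 'b', 'e', 'a', 'd']
'e': index 2 in ['c', 'b', 'e', 'a', 'd'] -> ['e', 'c', 'b', 'a', 'd']
'a': index 3 in ['e', 'c', 'b', 'a', 'd'] -> ['a', 'e', 'c', 'b', 'd']
'd': index 4 in ['a', 'e', 'c', 'b', 'd'] -> ['d', 'a', 'e', 'c', 'b']
'e': index 2 in ['d', 'a', 'e', 'c', 'b'] -> ['e', 'd', 'a', 'c', 'b']
'a': index 2 in ['e', 'd', 'a', 'c', 'b'] -> ['a', 'e', 'd', 'c', 'b']


Output: [4, 2, 0, 3, 0, 2, 3, 4, 2, 2]


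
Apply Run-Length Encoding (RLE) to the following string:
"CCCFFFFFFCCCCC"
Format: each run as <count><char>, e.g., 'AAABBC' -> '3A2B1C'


Scanning runs left to right:
  i=0: run of 'C' x 3 -> '3C'
  i=3: run of 'F' x 6 -> '6F'
  i=9: run of 'C' x 5 -> '5C'

RLE = 3C6F5C


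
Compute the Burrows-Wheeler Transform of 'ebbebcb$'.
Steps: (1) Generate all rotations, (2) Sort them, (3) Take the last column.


Rotations (sorted):
  0: $ebbebcb -> last char: b
  1: b$ebbebc -> last char: c
  2: bbebcb$e -> last char: e
  3: bcb$ebbe -> last char: e
  4: bebcb$eb -> last char: b
  5: cb$ebbeb -> last char: b
  6: ebbebcb$ -> last char: $
  7: ebcb$ebb -> last char: b


BWT = bceebb$b


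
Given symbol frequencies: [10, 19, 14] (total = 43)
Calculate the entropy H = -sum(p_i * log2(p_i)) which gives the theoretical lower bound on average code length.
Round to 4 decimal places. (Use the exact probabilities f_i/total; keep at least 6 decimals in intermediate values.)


Per-symbol terms -p_i * log2(p_i) with p_i = f_i/43:
  p = 10/43 = 0.232558: log2(p) = -2.104337, -p*log2(p) = 0.489381
  p = 19/43 = 0.441860: log2(p) = -1.178337, -p*log2(p) = 0.520661
  p = 14/43 = 0.325581: log2(p) = -1.618910, -p*log2(p) = 0.527087
H = 0.489381 + 0.520661 + 0.527087 = 1.537129

H = 1.5371 bits/symbol


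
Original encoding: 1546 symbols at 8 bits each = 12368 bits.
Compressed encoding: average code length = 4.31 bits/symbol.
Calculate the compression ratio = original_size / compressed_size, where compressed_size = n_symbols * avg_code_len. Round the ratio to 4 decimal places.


original_size = n_symbols * orig_bits = 1546 * 8 = 12368 bits
compressed_size = n_symbols * avg_code_len = 1546 * 4.31 = 6663.26 bits
ratio = original_size / compressed_size = 12368 / 6663.26 = 1.8561

Compression ratio = 1.8561


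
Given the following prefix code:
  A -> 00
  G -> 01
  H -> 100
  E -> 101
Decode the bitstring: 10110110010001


Decoding step by step:
Bits 101 -> E
Bits 101 -> E
Bits 100 -> H
Bits 100 -> H
Bits 01 -> G


Decoded message: EEHHG


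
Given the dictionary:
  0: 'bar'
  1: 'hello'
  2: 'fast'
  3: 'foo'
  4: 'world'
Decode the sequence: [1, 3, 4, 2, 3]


Look up each index in the dictionary:
  1 -> 'hello'
  3 -> 'foo'
  4 -> 'world'
  2 -> 'fast'
  3 -> 'foo'

Decoded: "hello foo world fast foo"


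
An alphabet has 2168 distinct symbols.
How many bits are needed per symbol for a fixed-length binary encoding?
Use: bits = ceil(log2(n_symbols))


log2(2168) = 11.0821
Bracket: 2^11 = 2048 < 2168 <= 2^12 = 4096
So ceil(log2(2168)) = 12

bits = ceil(log2(2168)) = ceil(11.0821) = 12 bits


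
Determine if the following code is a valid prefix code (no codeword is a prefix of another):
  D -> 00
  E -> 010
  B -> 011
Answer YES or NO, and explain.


Checking each pair (does one codeword prefix another?):
  D='00' vs E='010': no prefix
  D='00' vs B='011': no prefix
  E='010' vs D='00': no prefix
  E='010' vs B='011': no prefix
  B='011' vs D='00': no prefix
  B='011' vs E='010': no prefix
No violation found over all pairs.

YES -- this is a valid prefix code. No codeword is a prefix of any other codeword.


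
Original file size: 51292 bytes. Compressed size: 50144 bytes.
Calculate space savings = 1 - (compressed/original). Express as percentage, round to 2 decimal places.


ratio = compressed/original = 50144/51292 = 0.977618
savings = 1 - ratio = 1 - 0.977618 = 0.022382
as a percentage: 0.022382 * 100 = 2.24%

Space savings = 1 - 50144/51292 = 2.24%


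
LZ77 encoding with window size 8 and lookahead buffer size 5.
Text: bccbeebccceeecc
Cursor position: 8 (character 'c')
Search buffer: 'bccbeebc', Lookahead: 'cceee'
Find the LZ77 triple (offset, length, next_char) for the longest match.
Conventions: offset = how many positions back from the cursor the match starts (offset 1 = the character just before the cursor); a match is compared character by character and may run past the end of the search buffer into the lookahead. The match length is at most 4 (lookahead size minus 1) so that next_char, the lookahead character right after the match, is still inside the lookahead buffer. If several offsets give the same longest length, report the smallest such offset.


Try each offset into the search buffer:
  offset=1 (pos 7, char 'c'): match length 2
  offset=2 (pos 6, char 'b'): match length 0
  offset=3 (pos 5, char 'e'): match length 0
  offset=4 (pos 4, char 'e'): match length 0
  offset=5 (pos 3, char 'b'): match length 0
  offset=6 (pos 2, char 'c'): match length 1
  offset=7 (pos 1, char 'c'): match length 2
  offset=8 (pos 0, char 'b'): match length 0
Longest match has length 2, found at offsets 1, 7; take the smallest, offset 1.
next_char = character at position 8 + 2 = 10 -> 'e'

Best match: offset=1, length=2 (matching 'cc' starting at position 7)
LZ77 triple: (1, 2, 'e')


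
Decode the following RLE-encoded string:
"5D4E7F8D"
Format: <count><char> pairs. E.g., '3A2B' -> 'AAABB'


Expanding each <count><char> pair:
  5D -> 'DDDDD'
  4E -> 'EEEE'
  7F -> 'FFFFFFF'
  8D -> 'DDDDDDDD'

Decoded = DDDDDEEEEFFFFFFFDDDDDDDD


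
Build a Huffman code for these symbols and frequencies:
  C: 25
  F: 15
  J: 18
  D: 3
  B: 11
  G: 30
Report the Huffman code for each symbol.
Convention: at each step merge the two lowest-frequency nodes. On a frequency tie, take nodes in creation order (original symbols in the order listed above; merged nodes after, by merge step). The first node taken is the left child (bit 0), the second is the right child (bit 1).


Huffman tree construction:
Step 1: Merge D(3) + B(11) = 14
Step 2: Merge (D+B)(14) + F(15) = 29
Step 3: Merge J(18) + C(25) = 43
Step 4: Merge ((D+B)+F)(29) + G(30) = 59
Step 5: Merge (J+C)(43) + (((D+B)+F)+G)(59) = 102
Read each symbol's code off the tree from the root (left child = 0, right child = 1).

Codes:
  C: 01 (length 2)
  F: 101 (length 3)
  J: 00 (length 2)
  D: 1000 (length 4)
  B: 1001 (length 4)
  G: 11 (length 2)
Average code length: 247/102 = 2.4216 bits/symbol


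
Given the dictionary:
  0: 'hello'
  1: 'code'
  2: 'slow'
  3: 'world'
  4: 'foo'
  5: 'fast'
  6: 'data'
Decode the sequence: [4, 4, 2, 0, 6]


Look up each index in the dictionary:
  4 -> 'foo'
  4 -> 'foo'
  2 -> 'slow'
  0 -> 'hello'
  6 -> 'data'

Decoded: "foo foo slow hello data"


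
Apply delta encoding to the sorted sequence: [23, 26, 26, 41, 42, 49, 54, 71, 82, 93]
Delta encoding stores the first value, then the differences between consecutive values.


First value: 23
Deltas:
  26 - 23 = 3
  26 - 26 = 0
  41 - 26 = 15
  42 - 41 = 1
  49 - 42 = 7
  54 - 49 = 5
  71 - 54 = 17
  82 - 71 = 11
  93 - 82 = 11


Delta encoded: [23, 3, 0, 15, 1, 7, 5, 17, 11, 11]


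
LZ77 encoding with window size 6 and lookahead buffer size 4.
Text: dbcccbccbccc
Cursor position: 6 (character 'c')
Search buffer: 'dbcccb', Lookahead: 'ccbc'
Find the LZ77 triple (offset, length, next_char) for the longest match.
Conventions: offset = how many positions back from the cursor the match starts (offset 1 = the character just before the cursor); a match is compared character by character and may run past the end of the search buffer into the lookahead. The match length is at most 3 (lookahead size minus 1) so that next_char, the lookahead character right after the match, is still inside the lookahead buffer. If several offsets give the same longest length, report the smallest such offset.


Try each offset into the search buffer:
  offset=1 (pos 5, char 'b'): match length 0
  offset=2 (pos 4, char 'c'): match length 1
  offset=3 (pos 3, char 'c'): match length 3
  offset=4 (pos 2, char 'c'): match length 2
  offset=5 (pos 1, char 'b'): match length 0
  offset=6 (pos 0, char 'd'): match length 0
Longest match has length 3 at offset 3.
next_char = character at position 6 + 3 = 9 -> 'c'

Best match: offset=3, length=3 (matching 'ccb' starting at position 3)
LZ77 triple: (3, 3, 'c')


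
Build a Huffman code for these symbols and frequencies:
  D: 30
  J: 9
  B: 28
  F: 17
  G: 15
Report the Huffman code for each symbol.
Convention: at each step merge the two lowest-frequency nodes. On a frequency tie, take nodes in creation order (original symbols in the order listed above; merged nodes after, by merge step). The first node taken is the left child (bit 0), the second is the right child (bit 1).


Huffman tree construction:
Step 1: Merge J(9) + G(15) = 24
Step 2: Merge F(17) + (J+G)(24) = 41
Step 3: Merge B(28) + D(30) = 58
Step 4: Merge (F+(J+G))(41) + (B+D)(58) = 99
Read each symbol's code off the tree from the root (left child = 0, right child = 1).

Codes:
  D: 11 (length 2)
  J: 010 (length 3)
  B: 10 (length 2)
  F: 00 (length 2)
  G: 011 (length 3)
Average code length: 222/99 = 2.2424 bits/symbol


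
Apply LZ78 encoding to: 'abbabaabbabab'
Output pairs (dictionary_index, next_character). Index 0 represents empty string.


LZ78 encoding steps:
Dictionary: {0: ''}
Step 1: w='' (idx 0), next='a' -> output (0, 'a'), add 'a' as idx 1
Step 2: w='' (idx 0), next='b' -> output (0, 'b'), add 'b' as idx 2
Step 3: w='b' (idx 2), next='a' -> output (2, 'a'), add 'ba' as idx 3
Step 4: w='ba' (idx 3), next='a' -> output (3, 'a'), add 'baa' as idx 4
Step 5: w='b' (idx 2), next='b' -> output (2, 'b'), add 'bb' as idx 5
Step 6: w='a' (idx 1), next='b' -> output (1, 'b'), add 'ab' as idx 6
Step 7: w='ab' (idx 6), end of input -> output (6, '')


Encoded: [(0, 'a'), (0, 'b'), (2, 'a'), (3, 'a'), (2, 'b'), (1, 'b'), (6, '')]


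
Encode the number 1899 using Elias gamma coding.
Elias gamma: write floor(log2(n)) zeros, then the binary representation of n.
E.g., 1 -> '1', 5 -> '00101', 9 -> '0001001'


num_bits = floor(log2(1899)) + 1 = 11
leading_zeros = num_bits - 1 = 10
binary(1899) = 11101101011

Elias gamma(1899) = '0000000000' + '11101101011' = 000000000011101101011 (21 bits)


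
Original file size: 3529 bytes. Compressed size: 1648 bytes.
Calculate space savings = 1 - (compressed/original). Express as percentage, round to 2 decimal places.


ratio = compressed/original = 1648/3529 = 0.466988
savings = 1 - ratio = 1 - 0.466988 = 0.533012
as a percentage: 0.533012 * 100 = 53.3%

Space savings = 1 - 1648/3529 = 53.3%


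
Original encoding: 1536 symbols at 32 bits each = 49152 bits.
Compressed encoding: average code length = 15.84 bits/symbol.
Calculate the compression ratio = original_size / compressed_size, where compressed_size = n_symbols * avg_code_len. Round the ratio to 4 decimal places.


original_size = n_symbols * orig_bits = 1536 * 32 = 49152 bits
compressed_size = n_symbols * avg_code_len = 1536 * 15.84 = 24330.24 bits
ratio = original_size / compressed_size = 49152 / 24330.24 = 2.0202

Compression ratio = 2.0202
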